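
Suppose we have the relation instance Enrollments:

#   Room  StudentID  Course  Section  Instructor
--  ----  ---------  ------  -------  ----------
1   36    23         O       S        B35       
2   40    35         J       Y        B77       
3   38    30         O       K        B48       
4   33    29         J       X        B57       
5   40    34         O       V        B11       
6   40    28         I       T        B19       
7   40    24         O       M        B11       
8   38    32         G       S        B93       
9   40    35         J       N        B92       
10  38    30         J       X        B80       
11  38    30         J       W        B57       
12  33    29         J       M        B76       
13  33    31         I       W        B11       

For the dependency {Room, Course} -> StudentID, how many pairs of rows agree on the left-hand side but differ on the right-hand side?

1

(Room=40, Course=J): all 2 rows agree on StudentID — 0 pairs.
(Room=33, Course=J): all 2 rows agree on StudentID — 0 pairs.
(Room=40, Course=O): violating pairs (5,7) — 1 pair.
(Room=38, Course=J): all 2 rows agree on StudentID — 0 pairs.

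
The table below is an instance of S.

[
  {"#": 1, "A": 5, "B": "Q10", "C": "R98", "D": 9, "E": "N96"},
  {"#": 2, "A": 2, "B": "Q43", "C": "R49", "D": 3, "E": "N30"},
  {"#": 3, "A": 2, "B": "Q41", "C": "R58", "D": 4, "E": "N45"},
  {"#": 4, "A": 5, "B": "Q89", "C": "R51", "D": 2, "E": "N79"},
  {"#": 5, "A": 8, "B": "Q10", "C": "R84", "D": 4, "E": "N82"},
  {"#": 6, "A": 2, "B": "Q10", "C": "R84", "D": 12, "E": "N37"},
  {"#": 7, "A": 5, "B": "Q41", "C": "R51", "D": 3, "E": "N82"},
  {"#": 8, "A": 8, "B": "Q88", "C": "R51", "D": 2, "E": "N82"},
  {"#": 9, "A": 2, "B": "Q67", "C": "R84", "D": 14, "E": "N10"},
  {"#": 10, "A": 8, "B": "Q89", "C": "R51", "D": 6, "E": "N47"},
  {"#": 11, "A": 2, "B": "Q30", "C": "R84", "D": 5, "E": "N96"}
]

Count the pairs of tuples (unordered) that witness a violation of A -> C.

11

A=5: violating pairs (1,4), (1,7) — 2 pairs.
A=2: violating pairs (2,3), (2,6), (2,9), (2,11), (3,6), (3,9), (3,11) — 7 pairs.
A=8: violating pairs (5,8), (5,10) — 2 pairs.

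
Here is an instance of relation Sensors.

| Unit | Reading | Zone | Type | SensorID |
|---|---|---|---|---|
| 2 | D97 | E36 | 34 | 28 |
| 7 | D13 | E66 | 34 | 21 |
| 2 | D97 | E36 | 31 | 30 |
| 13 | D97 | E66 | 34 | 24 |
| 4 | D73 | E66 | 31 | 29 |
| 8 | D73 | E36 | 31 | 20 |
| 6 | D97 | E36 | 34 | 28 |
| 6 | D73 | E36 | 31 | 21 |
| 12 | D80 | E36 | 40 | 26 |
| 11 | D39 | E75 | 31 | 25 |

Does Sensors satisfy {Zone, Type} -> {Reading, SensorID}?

(Zone=E36, Type=34): 2 rows → {Reading,SensorID} = (D97, 28), (D97, 28) ✓
(Zone=E66, Type=34): 2 rows → {Reading,SensorID} takes values {(D13, 21), (D97, 24)} — violation
(Zone=E36, Type=31): 3 rows → {Reading,SensorID} takes values {(D97, 30), (D73, 20), (D73, 21)} — violation
(Zone=E66, Type=31): 1 row → {Reading,SensorID} = (D73, 29) ✓
(Zone=E36, Type=40): 1 row → {Reading,SensorID} = (D80, 26) ✓
(Zone=E75, Type=31): 1 row → {Reading,SensorID} = (D39, 25) ✓
Two rows agree on {Zone, Type} but differ on {Reading, SensorID}, so {Zone, Type} -> {Reading, SensorID} does not hold.

No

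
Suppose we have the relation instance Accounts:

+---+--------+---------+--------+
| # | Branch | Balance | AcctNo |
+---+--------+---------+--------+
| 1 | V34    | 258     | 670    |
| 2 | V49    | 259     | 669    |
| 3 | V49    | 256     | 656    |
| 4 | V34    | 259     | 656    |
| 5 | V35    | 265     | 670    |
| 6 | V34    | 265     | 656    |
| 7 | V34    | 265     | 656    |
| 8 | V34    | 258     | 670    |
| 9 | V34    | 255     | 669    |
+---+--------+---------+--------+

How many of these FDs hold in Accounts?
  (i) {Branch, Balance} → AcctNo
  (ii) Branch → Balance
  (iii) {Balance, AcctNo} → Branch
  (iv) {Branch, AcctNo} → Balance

(i) {Branch, Balance} → AcctNo: every LHS value maps to a single RHS value — holds.
(ii) Branch → Balance: Branch=V34: rows 1, 4, 6, 7, 8, 9 → Balance takes values {258, 259, 265, 255} — violation; Branch=V49: rows 2, 3 → Balance takes values {259, 256} — violation — fails.
(iii) {Balance, AcctNo} → Branch: every LHS value maps to a single RHS value — holds.
(iv) {Branch, AcctNo} → Balance: (Branch=V34, AcctNo=656): rows 4, 6, 7 → Balance takes values {259, 265} — violation — fails.
2 of the 4 dependencies hold.

2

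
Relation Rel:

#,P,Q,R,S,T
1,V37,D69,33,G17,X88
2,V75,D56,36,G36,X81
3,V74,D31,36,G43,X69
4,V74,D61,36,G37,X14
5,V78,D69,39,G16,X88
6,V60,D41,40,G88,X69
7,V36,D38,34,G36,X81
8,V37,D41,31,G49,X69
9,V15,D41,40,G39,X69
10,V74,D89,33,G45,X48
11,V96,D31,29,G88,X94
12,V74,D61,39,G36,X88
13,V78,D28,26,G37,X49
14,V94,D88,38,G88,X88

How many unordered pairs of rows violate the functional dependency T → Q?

9

T=X88: violating pairs (1,12), (1,14), (5,12), (5,14), (12,14) — 5 pairs.
T=X81: violating pairs (2,7) — 1 pair.
T=X69: violating pairs (3,6), (3,8), (3,9) — 3 pairs.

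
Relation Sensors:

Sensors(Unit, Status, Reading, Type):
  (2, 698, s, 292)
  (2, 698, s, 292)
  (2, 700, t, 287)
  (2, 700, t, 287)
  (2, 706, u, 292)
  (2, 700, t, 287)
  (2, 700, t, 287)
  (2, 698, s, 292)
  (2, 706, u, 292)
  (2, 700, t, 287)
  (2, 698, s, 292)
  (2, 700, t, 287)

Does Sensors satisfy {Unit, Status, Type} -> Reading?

(Unit=2, Status=698, Type=292): 4 rows → Reading = s, s, s, s ✓
(Unit=2, Status=700, Type=287): 6 rows → Reading = t, t, t, t, t, t ✓
(Unit=2, Status=706, Type=292): 2 rows → Reading = u, u ✓
Every {Unit, Status, Type} value is associated with a single Reading value, so {Unit, Status, Type} -> Reading holds.

Yes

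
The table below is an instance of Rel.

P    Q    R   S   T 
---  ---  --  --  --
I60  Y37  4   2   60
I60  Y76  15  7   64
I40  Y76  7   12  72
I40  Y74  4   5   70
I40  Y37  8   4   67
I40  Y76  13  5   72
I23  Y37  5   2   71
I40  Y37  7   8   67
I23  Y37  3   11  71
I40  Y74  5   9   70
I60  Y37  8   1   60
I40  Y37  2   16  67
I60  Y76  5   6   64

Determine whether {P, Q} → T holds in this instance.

(P=I60, Q=Y37): 2 rows → T = 60, 60 ✓
(P=I60, Q=Y76): 2 rows → T = 64, 64 ✓
(P=I40, Q=Y76): 2 rows → T = 72, 72 ✓
(P=I40, Q=Y74): 2 rows → T = 70, 70 ✓
(P=I40, Q=Y37): 3 rows → T = 67, 67, 67 ✓
(P=I23, Q=Y37): 2 rows → T = 71, 71 ✓
Every {P, Q} value is associated with a single T value, so {P, Q} → T holds.

Yes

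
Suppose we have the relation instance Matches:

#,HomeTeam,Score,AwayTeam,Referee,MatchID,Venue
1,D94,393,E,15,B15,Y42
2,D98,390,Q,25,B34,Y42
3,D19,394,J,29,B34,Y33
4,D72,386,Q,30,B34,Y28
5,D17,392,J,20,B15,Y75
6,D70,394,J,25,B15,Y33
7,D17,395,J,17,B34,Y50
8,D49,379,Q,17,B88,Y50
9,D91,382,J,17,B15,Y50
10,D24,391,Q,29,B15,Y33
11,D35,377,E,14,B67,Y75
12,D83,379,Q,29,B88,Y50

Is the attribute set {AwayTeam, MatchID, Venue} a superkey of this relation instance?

No

Rows 8 and 12 have the same {AwayTeam, MatchID, Venue} value (AwayTeam=Q, MatchID=B88, Venue=Y50) but are distinct tuples, so {AwayTeam, MatchID, Venue} does not determine every attribute — not a superkey.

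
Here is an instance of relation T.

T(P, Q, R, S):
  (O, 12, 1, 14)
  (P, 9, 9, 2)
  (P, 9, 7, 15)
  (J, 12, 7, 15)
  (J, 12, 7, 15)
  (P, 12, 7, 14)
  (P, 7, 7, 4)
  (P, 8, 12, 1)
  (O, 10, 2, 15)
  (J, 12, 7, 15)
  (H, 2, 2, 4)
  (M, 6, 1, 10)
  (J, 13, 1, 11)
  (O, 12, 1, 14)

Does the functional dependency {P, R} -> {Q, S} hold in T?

No

(P=O, R=1): 2 rows → {Q,S} = (12, 14), (12, 14) ✓
(P=P, R=9): 1 row → {Q,S} = (9, 2) ✓
(P=P, R=7): 3 rows → {Q,S} takes values {(9, 15), (12, 14), (7, 4)} — violation
(P=J, R=7): 3 rows → {Q,S} = (12, 15), (12, 15), (12, 15) ✓
(P=P, R=12): 1 row → {Q,S} = (8, 1) ✓
(P=O, R=2): 1 row → {Q,S} = (10, 15) ✓
(P=H, R=2): 1 row → {Q,S} = (2, 4) ✓
(P=M, R=1): 1 row → {Q,S} = (6, 10) ✓
(P=J, R=1): 1 row → {Q,S} = (13, 11) ✓
Two rows agree on {P, R} but differ on {Q, S}, so {P, R} -> {Q, S} does not hold.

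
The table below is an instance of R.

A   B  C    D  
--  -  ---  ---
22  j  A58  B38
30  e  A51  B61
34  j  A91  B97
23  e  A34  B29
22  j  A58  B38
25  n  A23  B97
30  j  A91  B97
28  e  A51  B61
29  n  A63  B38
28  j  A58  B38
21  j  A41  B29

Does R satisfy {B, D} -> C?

Yes

(B=j, D=B38): 3 rows → C = A58, A58, A58 ✓
(B=e, D=B61): 2 rows → C = A51, A51 ✓
(B=j, D=B97): 2 rows → C = A91, A91 ✓
(B=e, D=B29): 1 row → C = A34 ✓
(B=n, D=B97): 1 row → C = A23 ✓
(B=n, D=B38): 1 row → C = A63 ✓
(B=j, D=B29): 1 row → C = A41 ✓
Every {B, D} value is associated with a single C value, so {B, D} -> C holds.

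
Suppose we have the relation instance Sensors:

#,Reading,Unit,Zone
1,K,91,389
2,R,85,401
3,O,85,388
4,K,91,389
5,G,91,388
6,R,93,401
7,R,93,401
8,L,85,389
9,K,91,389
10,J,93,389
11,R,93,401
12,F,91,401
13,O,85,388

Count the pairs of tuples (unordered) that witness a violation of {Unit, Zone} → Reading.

0

(Unit=91, Zone=389): all 3 rows agree on Reading — 0 pairs.
(Unit=85, Zone=388): all 2 rows agree on Reading — 0 pairs.
(Unit=93, Zone=401): all 3 rows agree on Reading — 0 pairs.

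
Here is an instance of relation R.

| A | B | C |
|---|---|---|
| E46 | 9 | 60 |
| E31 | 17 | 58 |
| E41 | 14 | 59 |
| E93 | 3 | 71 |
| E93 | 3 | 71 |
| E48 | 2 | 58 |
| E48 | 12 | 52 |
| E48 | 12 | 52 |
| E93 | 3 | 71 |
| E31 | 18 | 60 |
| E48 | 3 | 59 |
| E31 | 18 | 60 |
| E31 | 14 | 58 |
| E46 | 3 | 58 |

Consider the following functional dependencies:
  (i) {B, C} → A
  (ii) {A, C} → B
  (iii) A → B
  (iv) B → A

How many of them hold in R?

(i) {B, C} → A: every LHS value maps to a single RHS value — holds.
(ii) {A, C} → B: (A=E31, C=58): 2 rows → B takes values {17, 14} — violation — fails.
(iii) A → B: A=E46: 2 rows → B takes values {9, 3} — violation; A=E31: 4 rows → B takes values {17, 18, 14} — violation; A=E48: 4 rows → B takes values {2, 12, 3} — violation — fails.
(iv) B → A: B=14: 2 rows → A takes values {E41, E31} — violation; B=3: 5 rows → A takes values {E93, E48, E46} — violation — fails.
1 of the 4 dependencies holds.

1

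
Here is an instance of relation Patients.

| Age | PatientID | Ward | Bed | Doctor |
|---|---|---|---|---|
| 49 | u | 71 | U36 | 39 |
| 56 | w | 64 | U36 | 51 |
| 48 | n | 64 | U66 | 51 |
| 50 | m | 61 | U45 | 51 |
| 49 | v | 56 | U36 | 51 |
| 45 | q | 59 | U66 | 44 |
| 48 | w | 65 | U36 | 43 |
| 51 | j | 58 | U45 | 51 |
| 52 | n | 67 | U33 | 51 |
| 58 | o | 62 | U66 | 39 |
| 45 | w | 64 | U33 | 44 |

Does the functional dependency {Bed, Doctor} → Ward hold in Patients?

(Bed=U36, Doctor=39): 1 row → Ward = 71 ✓
(Bed=U36, Doctor=51): 2 rows → Ward takes values {64, 56} — violation
(Bed=U66, Doctor=51): 1 row → Ward = 64 ✓
(Bed=U45, Doctor=51): 2 rows → Ward takes values {61, 58} — violation
(Bed=U66, Doctor=44): 1 row → Ward = 59 ✓
(Bed=U36, Doctor=43): 1 row → Ward = 65 ✓
(Bed=U33, Doctor=51): 1 row → Ward = 67 ✓
(Bed=U66, Doctor=39): 1 row → Ward = 62 ✓
(Bed=U33, Doctor=44): 1 row → Ward = 64 ✓
Two rows agree on {Bed, Doctor} but differ on Ward, so {Bed, Doctor} → Ward does not hold.

No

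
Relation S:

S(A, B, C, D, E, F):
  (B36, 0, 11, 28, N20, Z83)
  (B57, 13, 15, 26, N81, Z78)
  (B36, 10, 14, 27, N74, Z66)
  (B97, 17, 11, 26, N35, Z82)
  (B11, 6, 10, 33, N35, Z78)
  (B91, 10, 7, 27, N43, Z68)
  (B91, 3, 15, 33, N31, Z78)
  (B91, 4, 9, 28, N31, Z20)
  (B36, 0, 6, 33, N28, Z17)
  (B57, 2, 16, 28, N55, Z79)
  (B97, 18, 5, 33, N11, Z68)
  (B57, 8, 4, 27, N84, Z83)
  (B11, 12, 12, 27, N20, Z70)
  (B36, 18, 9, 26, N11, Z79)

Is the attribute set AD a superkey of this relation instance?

All 14 rows have distinct AD values, so AD → (all attributes) holds and AD is a superkey.

Yes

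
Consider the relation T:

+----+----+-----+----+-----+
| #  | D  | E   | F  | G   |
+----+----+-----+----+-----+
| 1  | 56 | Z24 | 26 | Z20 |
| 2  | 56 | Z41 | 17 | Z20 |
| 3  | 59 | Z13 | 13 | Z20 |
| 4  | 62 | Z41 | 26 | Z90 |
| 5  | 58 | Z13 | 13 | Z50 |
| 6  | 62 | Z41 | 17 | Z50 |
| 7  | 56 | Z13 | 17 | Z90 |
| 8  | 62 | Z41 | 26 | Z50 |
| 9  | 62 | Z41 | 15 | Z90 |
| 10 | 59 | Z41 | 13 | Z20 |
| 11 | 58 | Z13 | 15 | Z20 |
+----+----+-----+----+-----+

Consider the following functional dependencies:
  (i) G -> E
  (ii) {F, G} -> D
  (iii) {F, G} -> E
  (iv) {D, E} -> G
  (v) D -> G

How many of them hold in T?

1

(i) G -> E: G=Z20: rows 1, 2, 3, 10, 11 → E takes values {Z24, Z41, Z13} — violation; G=Z90: rows 4, 7, 9 → E takes values {Z41, Z13} — violation; G=Z50: rows 5, 6, 8 → E takes values {Z13, Z41} — violation — fails.
(ii) {F, G} -> D: every LHS value maps to a single RHS value — holds.
(iii) {F, G} -> E: (F=13, G=Z20): rows 3, 10 → E takes values {Z13, Z41} — violation — fails.
(iv) {D, E} -> G: (D=62, E=Z41): rows 4, 6, 8, 9 → G takes values {Z90, Z50} — violation; (D=58, E=Z13): rows 5, 11 → G takes values {Z50, Z20} — violation — fails.
(v) D -> G: D=56: rows 1, 2, 7 → G takes values {Z20, Z90} — violation; D=62: rows 4, 6, 8, 9 → G takes values {Z90, Z50} — violation; D=58: rows 5, 11 → G takes values {Z50, Z20} — violation — fails.
1 of the 5 dependencies holds.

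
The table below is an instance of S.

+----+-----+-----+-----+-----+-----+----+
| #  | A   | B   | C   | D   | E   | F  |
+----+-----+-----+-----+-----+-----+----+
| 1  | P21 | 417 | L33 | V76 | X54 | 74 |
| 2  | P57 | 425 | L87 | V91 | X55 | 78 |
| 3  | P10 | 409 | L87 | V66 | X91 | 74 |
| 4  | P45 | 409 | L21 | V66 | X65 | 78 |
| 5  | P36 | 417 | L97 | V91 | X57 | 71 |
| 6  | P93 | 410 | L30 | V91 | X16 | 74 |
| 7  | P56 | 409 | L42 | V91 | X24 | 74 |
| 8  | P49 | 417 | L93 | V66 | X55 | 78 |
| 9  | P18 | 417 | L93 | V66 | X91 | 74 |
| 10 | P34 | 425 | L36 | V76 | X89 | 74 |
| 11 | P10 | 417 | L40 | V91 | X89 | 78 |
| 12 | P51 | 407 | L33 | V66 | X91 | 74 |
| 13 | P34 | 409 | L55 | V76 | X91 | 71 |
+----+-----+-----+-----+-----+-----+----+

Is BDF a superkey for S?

Yes

All 13 rows have distinct BDF values, so BDF → (all attributes) holds and BDF is a superkey.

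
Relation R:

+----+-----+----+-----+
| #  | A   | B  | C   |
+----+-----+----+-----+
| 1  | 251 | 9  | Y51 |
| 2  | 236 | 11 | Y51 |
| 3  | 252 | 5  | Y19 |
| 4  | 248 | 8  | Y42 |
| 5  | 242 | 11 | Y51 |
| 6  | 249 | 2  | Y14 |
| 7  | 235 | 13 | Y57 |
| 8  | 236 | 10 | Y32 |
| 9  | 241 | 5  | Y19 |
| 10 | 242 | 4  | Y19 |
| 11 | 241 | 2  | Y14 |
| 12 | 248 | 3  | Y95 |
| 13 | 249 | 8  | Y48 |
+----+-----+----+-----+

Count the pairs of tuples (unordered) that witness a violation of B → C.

1

B=11: all 2 rows agree on C — 0 pairs.
B=5: all 2 rows agree on C — 0 pairs.
B=8: violating pairs (4,13) — 1 pair.
B=2: all 2 rows agree on C — 0 pairs.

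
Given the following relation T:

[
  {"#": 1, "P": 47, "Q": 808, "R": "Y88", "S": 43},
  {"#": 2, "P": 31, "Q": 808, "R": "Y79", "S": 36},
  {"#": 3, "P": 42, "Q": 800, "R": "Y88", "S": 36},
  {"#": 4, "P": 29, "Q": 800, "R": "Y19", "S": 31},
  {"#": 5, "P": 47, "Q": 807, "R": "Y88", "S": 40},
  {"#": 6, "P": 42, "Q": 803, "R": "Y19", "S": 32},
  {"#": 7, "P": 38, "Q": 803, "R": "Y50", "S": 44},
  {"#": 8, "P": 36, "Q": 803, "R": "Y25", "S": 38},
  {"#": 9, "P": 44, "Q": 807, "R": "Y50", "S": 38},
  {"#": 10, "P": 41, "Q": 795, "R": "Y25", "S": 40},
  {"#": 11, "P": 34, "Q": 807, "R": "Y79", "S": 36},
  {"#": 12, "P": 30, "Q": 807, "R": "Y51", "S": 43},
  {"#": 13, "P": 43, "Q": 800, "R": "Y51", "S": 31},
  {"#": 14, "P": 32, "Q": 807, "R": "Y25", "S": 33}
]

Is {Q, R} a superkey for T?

All 14 rows have distinct {Q, R} values, so {Q, R} → (all attributes) holds and {Q, R} is a superkey.

Yes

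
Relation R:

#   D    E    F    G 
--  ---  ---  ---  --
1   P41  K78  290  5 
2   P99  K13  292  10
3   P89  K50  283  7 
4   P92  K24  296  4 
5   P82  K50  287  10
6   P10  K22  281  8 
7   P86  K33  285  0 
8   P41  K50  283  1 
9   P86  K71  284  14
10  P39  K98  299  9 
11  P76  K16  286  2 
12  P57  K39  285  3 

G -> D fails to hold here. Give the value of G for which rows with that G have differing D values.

G=5: row 1 → D = P41 ✓
G=10: rows 2, 5 → D takes values {P99, P82} — violation
G=7: row 3 → D = P89 ✓
G=4: row 4 → D = P92 ✓
G=8: row 6 → D = P10 ✓
G=0: row 7 → D = P86 ✓
G=1: row 8 → D = P41 ✓
G=14: row 9 → D = P86 ✓
G=9: row 10 → D = P39 ✓
G=2: row 11 → D = P76 ✓
G=3: row 12 → D = P57 ✓
The only G value with inconsistent D is G=10.

10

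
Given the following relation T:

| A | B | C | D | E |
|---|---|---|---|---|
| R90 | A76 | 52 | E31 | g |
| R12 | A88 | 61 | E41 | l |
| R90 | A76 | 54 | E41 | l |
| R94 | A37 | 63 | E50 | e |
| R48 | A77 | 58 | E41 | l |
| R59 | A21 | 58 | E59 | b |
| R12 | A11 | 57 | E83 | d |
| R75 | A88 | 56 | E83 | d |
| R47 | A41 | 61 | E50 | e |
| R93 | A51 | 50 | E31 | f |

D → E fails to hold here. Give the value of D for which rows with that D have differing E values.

D=E31: 2 rows → E takes values {g, f} — violation
D=E41: 3 rows → E = l, l, l ✓
D=E50: 2 rows → E = e, e ✓
D=E59: 1 row → E = b ✓
D=E83: 2 rows → E = d, d ✓
The only D value with inconsistent E is D=E31.

E31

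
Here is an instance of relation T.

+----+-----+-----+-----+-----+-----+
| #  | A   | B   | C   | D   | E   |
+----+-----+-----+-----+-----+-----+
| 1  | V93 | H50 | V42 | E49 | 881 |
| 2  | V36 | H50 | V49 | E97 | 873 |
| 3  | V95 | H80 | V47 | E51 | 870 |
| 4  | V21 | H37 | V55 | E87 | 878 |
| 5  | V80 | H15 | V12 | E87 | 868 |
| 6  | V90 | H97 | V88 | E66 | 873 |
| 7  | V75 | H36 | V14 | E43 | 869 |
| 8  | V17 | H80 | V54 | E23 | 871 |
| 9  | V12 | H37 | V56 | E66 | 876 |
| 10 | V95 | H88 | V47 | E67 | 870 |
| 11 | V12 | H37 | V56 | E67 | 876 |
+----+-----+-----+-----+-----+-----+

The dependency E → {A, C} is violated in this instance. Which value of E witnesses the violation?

E=881: row 1 → {A,C} = (V93, V42) ✓
E=873: rows 2, 6 → {A,C} takes values {(V36, V49), (V90, V88)} — violation
E=870: rows 3, 10 → {A,C} = (V95, V47), (V95, V47) ✓
E=878: row 4 → {A,C} = (V21, V55) ✓
E=868: row 5 → {A,C} = (V80, V12) ✓
E=869: row 7 → {A,C} = (V75, V14) ✓
E=871: row 8 → {A,C} = (V17, V54) ✓
E=876: rows 9, 11 → {A,C} = (V12, V56), (V12, V56) ✓
The only E value with inconsistent RHS is E=873.

873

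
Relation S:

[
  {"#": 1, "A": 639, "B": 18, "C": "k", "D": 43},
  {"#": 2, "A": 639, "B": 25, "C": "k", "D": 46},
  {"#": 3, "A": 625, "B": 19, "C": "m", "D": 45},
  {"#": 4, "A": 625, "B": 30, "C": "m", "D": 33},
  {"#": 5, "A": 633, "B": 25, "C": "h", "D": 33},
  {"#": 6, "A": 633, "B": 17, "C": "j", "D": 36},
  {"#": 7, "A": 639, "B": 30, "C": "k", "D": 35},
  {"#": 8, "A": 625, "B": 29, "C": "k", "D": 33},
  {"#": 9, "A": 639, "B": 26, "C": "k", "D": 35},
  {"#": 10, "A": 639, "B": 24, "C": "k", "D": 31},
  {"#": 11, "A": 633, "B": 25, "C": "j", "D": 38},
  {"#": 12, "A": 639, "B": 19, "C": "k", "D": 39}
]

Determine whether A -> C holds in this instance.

No

A=639: rows 1, 2, 7, 9, 10, 12 → C = k, k, k, k, k, k ✓
A=625: rows 3, 4, 8 → C takes values {m, k} — violation
A=633: rows 5, 6, 11 → C takes values {h, j} — violation
Two rows agree on A but differ on C, so A -> C does not hold.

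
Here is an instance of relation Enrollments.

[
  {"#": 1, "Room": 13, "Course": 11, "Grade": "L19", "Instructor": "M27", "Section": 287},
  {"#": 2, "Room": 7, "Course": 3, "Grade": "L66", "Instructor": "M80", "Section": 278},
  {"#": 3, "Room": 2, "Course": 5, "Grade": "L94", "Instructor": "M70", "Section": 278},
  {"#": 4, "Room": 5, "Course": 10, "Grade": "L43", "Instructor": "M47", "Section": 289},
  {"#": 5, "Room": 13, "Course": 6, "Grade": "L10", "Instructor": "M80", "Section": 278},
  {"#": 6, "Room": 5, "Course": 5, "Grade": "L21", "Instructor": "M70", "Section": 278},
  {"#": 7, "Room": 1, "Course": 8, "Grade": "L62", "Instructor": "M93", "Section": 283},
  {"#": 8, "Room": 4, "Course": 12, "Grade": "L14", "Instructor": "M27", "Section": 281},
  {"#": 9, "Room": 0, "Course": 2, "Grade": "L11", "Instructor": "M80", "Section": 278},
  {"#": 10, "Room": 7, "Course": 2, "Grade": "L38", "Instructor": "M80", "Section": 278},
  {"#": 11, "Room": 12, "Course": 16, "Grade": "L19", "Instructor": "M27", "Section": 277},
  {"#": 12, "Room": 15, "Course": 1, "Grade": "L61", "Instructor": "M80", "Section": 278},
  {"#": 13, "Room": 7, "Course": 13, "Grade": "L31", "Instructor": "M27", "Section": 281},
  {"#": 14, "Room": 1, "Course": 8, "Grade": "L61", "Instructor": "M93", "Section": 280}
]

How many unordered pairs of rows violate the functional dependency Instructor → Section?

6

Instructor=M27: violating pairs (1,8), (1,11), (1,13), (8,11), (11,13) — 5 pairs.
Instructor=M80: all 5 rows agree on Section — 0 pairs.
Instructor=M70: all 2 rows agree on Section — 0 pairs.
Instructor=M93: violating pairs (7,14) — 1 pair.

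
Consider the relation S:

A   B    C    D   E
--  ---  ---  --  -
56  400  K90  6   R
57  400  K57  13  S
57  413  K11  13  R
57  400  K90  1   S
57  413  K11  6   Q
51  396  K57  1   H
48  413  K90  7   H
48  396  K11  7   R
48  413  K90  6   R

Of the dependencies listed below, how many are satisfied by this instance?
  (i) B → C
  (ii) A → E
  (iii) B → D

(i) B → C: B=400: 3 rows → C takes values {K90, K57} — violation; B=413: 4 rows → C takes values {K11, K90} — violation; B=396: 2 rows → C takes values {K57, K11} — violation — fails.
(ii) A → E: A=57: 4 rows → E takes values {S, R, Q} — violation; A=48: 3 rows → E takes values {H, R} — violation — fails.
(iii) B → D: B=400: 3 rows → D takes values {6, 13, 1} — violation; B=413: 4 rows → D takes values {13, 6, 7} — violation; B=396: 2 rows → D takes values {1, 7} — violation — fails.
None of the 3 dependencies hold.

0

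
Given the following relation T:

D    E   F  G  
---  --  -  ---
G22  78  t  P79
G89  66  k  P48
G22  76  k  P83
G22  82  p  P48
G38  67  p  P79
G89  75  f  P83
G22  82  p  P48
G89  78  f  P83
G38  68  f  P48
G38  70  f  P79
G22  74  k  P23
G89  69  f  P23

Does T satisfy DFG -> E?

(D=G22, F=t, G=P79): 1 row → E = 78 ✓
(D=G89, F=k, G=P48): 1 row → E = 66 ✓
(D=G22, F=k, G=P83): 1 row → E = 76 ✓
(D=G22, F=p, G=P48): 2 rows → E = 82, 82 ✓
(D=G38, F=p, G=P79): 1 row → E = 67 ✓
(D=G89, F=f, G=P83): 2 rows → E takes values {75, 78} — violation
(D=G38, F=f, G=P48): 1 row → E = 68 ✓
(D=G38, F=f, G=P79): 1 row → E = 70 ✓
(D=G22, F=k, G=P23): 1 row → E = 74 ✓
(D=G89, F=f, G=P23): 1 row → E = 69 ✓
Two rows agree on DFG but differ on E, so DFG -> E does not hold.

No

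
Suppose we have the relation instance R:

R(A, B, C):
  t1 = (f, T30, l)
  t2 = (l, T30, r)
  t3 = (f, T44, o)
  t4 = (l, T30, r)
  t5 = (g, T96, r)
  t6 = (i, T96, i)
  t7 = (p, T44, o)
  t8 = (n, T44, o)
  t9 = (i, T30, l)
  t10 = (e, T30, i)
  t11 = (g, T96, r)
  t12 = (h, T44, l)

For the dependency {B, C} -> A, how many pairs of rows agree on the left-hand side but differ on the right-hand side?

(B=T30, C=l): violating pairs (1,9) — 1 pair.
(B=T30, C=r): all 2 rows agree on A — 0 pairs.
(B=T44, C=o): violating pairs (3,7), (3,8), (7,8) — 3 pairs.
(B=T96, C=r): all 2 rows agree on A — 0 pairs.

4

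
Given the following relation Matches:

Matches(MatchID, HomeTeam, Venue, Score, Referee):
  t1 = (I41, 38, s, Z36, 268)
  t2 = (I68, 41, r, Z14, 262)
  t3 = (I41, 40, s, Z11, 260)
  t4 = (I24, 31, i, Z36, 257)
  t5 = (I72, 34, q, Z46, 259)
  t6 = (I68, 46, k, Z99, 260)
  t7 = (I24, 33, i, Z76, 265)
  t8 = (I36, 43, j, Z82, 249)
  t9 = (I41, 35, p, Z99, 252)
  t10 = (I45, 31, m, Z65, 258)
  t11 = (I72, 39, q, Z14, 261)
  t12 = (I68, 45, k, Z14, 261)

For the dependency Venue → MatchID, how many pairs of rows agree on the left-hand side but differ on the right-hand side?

0

Venue=s: all 2 rows agree on MatchID — 0 pairs.
Venue=i: all 2 rows agree on MatchID — 0 pairs.
Venue=q: all 2 rows agree on MatchID — 0 pairs.
Venue=k: all 2 rows agree on MatchID — 0 pairs.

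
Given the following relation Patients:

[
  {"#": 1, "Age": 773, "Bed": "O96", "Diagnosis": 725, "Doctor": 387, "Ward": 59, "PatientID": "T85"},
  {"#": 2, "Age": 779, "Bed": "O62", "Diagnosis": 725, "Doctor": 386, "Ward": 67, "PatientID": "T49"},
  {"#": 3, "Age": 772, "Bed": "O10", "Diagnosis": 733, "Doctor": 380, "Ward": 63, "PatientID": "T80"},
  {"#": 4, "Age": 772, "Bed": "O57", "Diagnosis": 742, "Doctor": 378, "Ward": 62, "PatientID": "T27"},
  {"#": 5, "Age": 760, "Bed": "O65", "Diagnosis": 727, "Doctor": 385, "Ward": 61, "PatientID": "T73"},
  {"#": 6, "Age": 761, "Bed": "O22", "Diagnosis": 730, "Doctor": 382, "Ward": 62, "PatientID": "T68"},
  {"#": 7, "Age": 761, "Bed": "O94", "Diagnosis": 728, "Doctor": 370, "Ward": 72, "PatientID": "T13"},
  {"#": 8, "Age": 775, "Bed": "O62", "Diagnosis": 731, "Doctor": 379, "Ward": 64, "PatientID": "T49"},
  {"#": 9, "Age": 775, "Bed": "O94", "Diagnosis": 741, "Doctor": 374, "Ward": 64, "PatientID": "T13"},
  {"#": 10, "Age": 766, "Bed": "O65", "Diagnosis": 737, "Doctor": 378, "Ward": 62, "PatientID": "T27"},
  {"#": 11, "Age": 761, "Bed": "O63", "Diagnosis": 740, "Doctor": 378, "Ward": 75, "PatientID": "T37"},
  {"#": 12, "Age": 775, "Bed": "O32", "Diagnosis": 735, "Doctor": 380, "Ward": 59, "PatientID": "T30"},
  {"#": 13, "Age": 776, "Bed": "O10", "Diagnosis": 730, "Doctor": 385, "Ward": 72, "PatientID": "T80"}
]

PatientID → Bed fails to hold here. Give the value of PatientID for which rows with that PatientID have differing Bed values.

PatientID=T85: row 1 → Bed = O96 ✓
PatientID=T49: rows 2, 8 → Bed = O62, O62 ✓
PatientID=T80: rows 3, 13 → Bed = O10, O10 ✓
PatientID=T27: rows 4, 10 → Bed takes values {O57, O65} — violation
PatientID=T73: row 5 → Bed = O65 ✓
PatientID=T68: row 6 → Bed = O22 ✓
PatientID=T13: rows 7, 9 → Bed = O94, O94 ✓
PatientID=T37: row 11 → Bed = O63 ✓
PatientID=T30: row 12 → Bed = O32 ✓
The only PatientID value with inconsistent Bed is PatientID=T27.

T27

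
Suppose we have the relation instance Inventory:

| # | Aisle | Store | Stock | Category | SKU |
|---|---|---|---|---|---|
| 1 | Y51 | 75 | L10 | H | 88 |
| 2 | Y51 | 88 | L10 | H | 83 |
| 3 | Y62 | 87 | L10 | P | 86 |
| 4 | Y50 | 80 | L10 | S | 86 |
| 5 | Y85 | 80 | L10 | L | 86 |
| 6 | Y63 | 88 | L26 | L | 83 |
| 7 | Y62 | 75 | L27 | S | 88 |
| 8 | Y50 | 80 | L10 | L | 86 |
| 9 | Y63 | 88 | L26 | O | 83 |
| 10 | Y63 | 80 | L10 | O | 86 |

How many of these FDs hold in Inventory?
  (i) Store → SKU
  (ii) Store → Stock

(i) Store → SKU: every LHS value maps to a single RHS value — holds.
(ii) Store → Stock: Store=75: rows 1, 7 → Stock takes values {L10, L27} — violation; Store=88: rows 2, 6, 9 → Stock takes values {L10, L26} — violation — fails.
1 of the 2 dependencies holds.

1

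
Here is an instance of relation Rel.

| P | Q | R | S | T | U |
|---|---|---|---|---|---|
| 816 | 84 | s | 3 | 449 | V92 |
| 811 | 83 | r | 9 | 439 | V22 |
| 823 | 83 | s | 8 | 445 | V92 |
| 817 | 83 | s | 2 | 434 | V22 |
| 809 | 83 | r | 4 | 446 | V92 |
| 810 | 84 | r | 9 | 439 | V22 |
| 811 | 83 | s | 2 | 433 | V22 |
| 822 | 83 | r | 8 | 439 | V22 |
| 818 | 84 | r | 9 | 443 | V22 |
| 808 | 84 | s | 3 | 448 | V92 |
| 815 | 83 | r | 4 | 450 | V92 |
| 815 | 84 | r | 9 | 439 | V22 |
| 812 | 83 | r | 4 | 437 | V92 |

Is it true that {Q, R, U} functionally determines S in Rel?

(Q=84, R=s, U=V92): 2 rows → S = 3, 3 ✓
(Q=83, R=r, U=V22): 2 rows → S takes values {9, 8} — violation
(Q=83, R=s, U=V92): 1 row → S = 8 ✓
(Q=83, R=s, U=V22): 2 rows → S = 2, 2 ✓
(Q=83, R=r, U=V92): 3 rows → S = 4, 4, 4 ✓
(Q=84, R=r, U=V22): 3 rows → S = 9, 9, 9 ✓
Two rows agree on {Q, R, U} but differ on S, so {Q, R, U} -> S does not hold.

No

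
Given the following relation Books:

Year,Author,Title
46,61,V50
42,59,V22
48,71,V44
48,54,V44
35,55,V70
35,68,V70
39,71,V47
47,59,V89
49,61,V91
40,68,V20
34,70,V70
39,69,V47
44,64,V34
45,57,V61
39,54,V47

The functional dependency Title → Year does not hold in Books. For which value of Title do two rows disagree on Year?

Title=V50: 1 row → Year = 46 ✓
Title=V22: 1 row → Year = 42 ✓
Title=V44: 2 rows → Year = 48, 48 ✓
Title=V70: 3 rows → Year takes values {35, 34} — violation
Title=V47: 3 rows → Year = 39, 39, 39 ✓
Title=V89: 1 row → Year = 47 ✓
Title=V91: 1 row → Year = 49 ✓
Title=V20: 1 row → Year = 40 ✓
Title=V34: 1 row → Year = 44 ✓
Title=V61: 1 row → Year = 45 ✓
The only Title value with inconsistent Year is Title=V70.

V70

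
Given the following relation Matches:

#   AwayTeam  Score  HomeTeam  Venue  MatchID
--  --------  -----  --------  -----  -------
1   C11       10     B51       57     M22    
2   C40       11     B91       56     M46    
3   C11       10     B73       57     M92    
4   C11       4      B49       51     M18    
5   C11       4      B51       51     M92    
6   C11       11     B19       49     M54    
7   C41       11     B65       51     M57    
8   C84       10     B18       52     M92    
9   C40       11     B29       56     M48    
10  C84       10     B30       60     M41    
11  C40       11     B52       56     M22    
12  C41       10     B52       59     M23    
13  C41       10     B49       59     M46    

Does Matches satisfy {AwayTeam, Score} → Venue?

No

(AwayTeam=C11, Score=10): rows 1, 3 → Venue = 57, 57 ✓
(AwayTeam=C40, Score=11): rows 2, 9, 11 → Venue = 56, 56, 56 ✓
(AwayTeam=C11, Score=4): rows 4, 5 → Venue = 51, 51 ✓
(AwayTeam=C11, Score=11): row 6 → Venue = 49 ✓
(AwayTeam=C41, Score=11): row 7 → Venue = 51 ✓
(AwayTeam=C84, Score=10): rows 8, 10 → Venue takes values {52, 60} — violation
(AwayTeam=C41, Score=10): rows 12, 13 → Venue = 59, 59 ✓
Two rows agree on {AwayTeam, Score} but differ on Venue, so {AwayTeam, Score} → Venue does not hold.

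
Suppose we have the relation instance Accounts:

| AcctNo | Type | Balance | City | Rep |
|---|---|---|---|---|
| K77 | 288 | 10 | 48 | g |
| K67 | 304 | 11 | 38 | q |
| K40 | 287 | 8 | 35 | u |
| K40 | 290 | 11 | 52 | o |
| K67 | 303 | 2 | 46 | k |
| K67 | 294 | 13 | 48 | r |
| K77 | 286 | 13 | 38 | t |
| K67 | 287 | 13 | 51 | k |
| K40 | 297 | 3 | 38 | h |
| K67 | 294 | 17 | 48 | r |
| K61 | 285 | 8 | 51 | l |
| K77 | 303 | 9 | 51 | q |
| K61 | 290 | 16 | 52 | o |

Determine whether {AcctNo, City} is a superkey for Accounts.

No

Two distinct rows share (AcctNo=K67, City=48), so {AcctNo, City} does not determine every attribute — not a superkey.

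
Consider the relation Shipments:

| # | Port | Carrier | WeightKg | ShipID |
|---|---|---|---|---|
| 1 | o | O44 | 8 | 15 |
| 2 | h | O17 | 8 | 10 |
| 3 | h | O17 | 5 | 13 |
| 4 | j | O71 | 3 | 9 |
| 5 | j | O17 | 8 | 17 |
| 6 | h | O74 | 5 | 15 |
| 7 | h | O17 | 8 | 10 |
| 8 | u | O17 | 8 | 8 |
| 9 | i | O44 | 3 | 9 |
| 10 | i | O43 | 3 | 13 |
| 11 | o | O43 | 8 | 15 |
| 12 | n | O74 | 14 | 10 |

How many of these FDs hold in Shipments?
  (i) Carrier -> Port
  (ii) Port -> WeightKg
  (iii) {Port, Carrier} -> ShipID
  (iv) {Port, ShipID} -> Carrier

0

(i) Carrier -> Port: Carrier=O44: rows 1, 9 → Port takes values {o, i} — violation; Carrier=O17: rows 2, 3, 5, 7, 8 → Port takes values {h, j, u} — violation; Carrier=O74: rows 6, 12 → Port takes values {h, n} — violation; Carrier=O43: rows 10, 11 → Port takes values {i, o} — violation — fails.
(ii) Port -> WeightKg: Port=h: rows 2, 3, 6, 7 → WeightKg takes values {8, 5} — violation; Port=j: rows 4, 5 → WeightKg takes values {3, 8} — violation — fails.
(iii) {Port, Carrier} -> ShipID: (Port=h, Carrier=O17): rows 2, 3, 7 → ShipID takes values {10, 13} — violation — fails.
(iv) {Port, ShipID} -> Carrier: (Port=o, ShipID=15): rows 1, 11 → Carrier takes values {O44, O43} — violation — fails.
None of the 4 dependencies hold.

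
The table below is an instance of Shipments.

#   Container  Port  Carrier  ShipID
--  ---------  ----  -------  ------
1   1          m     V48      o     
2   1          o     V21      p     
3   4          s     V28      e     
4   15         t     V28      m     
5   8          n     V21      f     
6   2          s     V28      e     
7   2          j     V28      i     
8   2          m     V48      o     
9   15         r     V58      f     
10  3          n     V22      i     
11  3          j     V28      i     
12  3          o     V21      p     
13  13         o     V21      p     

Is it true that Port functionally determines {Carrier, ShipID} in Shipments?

No

Port=m: rows 1, 8 → {Carrier,ShipID} = (V48, o), (V48, o) ✓
Port=o: rows 2, 12, 13 → {Carrier,ShipID} = (V21, p), (V21, p), (V21, p) ✓
Port=s: rows 3, 6 → {Carrier,ShipID} = (V28, e), (V28, e) ✓
Port=t: row 4 → {Carrier,ShipID} = (V28, m) ✓
Port=n: rows 5, 10 → {Carrier,ShipID} takes values {(V21, f), (V22, i)} — violation
Port=j: rows 7, 11 → {Carrier,ShipID} = (V28, i), (V28, i) ✓
Port=r: row 9 → {Carrier,ShipID} = (V58, f) ✓
Two rows agree on Port but differ on {Carrier, ShipID}, so Port → {Carrier, ShipID} does not hold.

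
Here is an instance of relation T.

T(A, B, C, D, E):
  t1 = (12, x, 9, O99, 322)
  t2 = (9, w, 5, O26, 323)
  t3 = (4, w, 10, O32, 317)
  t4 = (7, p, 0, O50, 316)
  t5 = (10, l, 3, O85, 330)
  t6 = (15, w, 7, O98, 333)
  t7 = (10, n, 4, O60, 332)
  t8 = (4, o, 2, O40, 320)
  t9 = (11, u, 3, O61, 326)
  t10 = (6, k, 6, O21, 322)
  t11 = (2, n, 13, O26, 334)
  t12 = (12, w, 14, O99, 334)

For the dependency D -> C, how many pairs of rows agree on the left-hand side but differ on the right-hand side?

2

D=O99: violating pairs (1,12) — 1 pair.
D=O26: violating pairs (2,11) — 1 pair.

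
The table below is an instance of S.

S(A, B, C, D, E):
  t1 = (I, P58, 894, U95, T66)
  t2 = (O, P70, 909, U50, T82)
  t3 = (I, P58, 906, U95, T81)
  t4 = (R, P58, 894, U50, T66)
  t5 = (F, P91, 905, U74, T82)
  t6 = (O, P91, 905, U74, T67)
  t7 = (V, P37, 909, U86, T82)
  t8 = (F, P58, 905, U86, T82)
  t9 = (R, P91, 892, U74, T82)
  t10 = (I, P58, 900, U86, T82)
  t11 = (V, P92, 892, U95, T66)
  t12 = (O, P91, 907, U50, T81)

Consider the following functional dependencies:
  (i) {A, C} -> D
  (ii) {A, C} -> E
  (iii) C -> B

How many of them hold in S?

1

(i) {A, C} -> D: (A=F, C=905): rows 5, 8 → D takes values {U74, U86} — violation — fails.
(ii) {A, C} -> E: every LHS value maps to a single RHS value — holds.
(iii) C -> B: C=909: rows 2, 7 → B takes values {P70, P37} — violation; C=905: rows 5, 6, 8 → B takes values {P91, P58} — violation; C=892: rows 9, 11 → B takes values {P91, P92} — violation — fails.
1 of the 3 dependencies holds.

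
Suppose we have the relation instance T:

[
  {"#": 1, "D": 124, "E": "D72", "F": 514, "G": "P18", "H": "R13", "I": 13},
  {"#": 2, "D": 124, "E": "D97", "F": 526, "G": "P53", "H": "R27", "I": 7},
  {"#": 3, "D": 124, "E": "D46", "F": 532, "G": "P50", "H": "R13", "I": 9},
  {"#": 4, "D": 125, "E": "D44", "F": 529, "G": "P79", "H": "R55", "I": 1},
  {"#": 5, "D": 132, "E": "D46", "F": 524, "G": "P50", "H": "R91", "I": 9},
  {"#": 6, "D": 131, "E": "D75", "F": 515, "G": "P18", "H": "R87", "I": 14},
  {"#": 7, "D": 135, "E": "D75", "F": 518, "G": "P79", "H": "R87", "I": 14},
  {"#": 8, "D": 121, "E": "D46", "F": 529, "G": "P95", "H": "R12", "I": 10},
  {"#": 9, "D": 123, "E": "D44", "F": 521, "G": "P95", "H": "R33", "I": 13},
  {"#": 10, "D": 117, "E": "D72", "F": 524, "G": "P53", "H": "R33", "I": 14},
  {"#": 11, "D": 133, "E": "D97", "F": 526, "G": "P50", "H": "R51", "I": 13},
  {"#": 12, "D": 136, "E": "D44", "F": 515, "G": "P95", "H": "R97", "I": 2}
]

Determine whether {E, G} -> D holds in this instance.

No

(E=D72, G=P18): row 1 → D = 124 ✓
(E=D97, G=P53): row 2 → D = 124 ✓
(E=D46, G=P50): rows 3, 5 → D takes values {124, 132} — violation
(E=D44, G=P79): row 4 → D = 125 ✓
(E=D75, G=P18): row 6 → D = 131 ✓
(E=D75, G=P79): row 7 → D = 135 ✓
(E=D46, G=P95): row 8 → D = 121 ✓
(E=D44, G=P95): rows 9, 12 → D takes values {123, 136} — violation
(E=D72, G=P53): row 10 → D = 117 ✓
(E=D97, G=P50): row 11 → D = 133 ✓
Two rows agree on {E, G} but differ on D, so {E, G} -> D does not hold.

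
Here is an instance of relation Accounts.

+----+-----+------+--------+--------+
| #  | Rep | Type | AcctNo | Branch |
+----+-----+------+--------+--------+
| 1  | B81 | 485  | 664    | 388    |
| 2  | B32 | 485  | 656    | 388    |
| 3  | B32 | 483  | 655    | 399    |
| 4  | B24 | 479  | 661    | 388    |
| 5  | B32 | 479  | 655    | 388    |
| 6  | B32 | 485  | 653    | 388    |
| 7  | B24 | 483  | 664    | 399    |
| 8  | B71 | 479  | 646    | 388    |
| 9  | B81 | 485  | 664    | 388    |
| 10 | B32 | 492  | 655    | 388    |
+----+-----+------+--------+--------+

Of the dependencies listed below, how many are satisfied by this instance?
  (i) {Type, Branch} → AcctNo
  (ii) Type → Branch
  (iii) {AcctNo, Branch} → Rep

2

(i) {Type, Branch} → AcctNo: (Type=485, Branch=388): rows 1, 2, 6, 9 → AcctNo takes values {664, 656, 653} — violation; (Type=483, Branch=399): rows 3, 7 → AcctNo takes values {655, 664} — violation; (Type=479, Branch=388): rows 4, 5, 8 → AcctNo takes values {661, 655, 646} — violation — fails.
(ii) Type → Branch: every LHS value maps to a single RHS value — holds.
(iii) {AcctNo, Branch} → Rep: every LHS value maps to a single RHS value — holds.
2 of the 3 dependencies hold.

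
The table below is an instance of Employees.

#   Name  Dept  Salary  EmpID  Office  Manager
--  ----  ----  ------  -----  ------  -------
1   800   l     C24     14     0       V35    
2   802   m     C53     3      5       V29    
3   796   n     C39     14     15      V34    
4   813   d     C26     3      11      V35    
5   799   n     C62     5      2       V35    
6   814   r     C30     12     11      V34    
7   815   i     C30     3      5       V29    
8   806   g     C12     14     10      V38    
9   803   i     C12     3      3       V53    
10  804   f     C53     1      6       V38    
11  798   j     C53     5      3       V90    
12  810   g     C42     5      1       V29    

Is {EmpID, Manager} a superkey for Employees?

Rows 2 and 7 have the same {EmpID, Manager} value (EmpID=3, Manager=V29) but are distinct tuples, so {EmpID, Manager} does not determine every attribute — not a superkey.

No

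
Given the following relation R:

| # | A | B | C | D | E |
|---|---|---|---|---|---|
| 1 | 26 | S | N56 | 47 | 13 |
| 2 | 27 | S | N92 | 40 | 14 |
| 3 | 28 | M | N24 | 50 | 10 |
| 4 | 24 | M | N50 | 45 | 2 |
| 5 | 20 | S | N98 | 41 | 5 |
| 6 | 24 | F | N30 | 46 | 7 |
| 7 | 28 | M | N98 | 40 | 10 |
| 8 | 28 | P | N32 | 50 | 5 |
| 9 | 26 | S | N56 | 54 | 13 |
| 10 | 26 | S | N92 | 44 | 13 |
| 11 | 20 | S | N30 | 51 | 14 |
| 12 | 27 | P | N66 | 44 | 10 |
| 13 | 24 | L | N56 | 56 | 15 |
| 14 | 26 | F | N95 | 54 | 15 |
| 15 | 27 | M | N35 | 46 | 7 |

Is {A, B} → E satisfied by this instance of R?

(A=26, B=S): rows 1, 9, 10 → E = 13, 13, 13 ✓
(A=27, B=S): row 2 → E = 14 ✓
(A=28, B=M): rows 3, 7 → E = 10, 10 ✓
(A=24, B=M): row 4 → E = 2 ✓
(A=20, B=S): rows 5, 11 → E takes values {5, 14} — violation
(A=24, B=F): row 6 → E = 7 ✓
(A=28, B=P): row 8 → E = 5 ✓
(A=27, B=P): row 12 → E = 10 ✓
(A=24, B=L): row 13 → E = 15 ✓
(A=26, B=F): row 14 → E = 15 ✓
(A=27, B=M): row 15 → E = 7 ✓
Two rows agree on {A, B} but differ on E, so {A, B} → E does not hold.

No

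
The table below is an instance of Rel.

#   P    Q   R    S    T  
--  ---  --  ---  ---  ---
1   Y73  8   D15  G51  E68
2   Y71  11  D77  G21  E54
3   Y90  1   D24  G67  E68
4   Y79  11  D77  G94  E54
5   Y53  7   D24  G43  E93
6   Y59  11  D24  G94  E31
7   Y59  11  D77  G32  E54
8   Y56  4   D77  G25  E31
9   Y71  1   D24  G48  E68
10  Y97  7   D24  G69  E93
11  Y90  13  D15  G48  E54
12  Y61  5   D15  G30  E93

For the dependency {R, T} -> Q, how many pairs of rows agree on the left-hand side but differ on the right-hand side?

0

(R=D77, T=E54): all 3 rows agree on Q — 0 pairs.
(R=D24, T=E68): all 2 rows agree on Q — 0 pairs.
(R=D24, T=E93): all 2 rows agree on Q — 0 pairs.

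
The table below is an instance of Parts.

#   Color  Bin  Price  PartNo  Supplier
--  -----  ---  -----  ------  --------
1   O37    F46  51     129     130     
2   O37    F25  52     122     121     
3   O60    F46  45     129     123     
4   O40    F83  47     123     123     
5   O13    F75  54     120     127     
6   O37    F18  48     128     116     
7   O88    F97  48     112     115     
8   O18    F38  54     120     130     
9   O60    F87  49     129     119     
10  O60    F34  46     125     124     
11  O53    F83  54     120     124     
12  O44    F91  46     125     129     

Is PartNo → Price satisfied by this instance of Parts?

PartNo=129: rows 1, 3, 9 → Price takes values {51, 45, 49} — violation
PartNo=122: row 2 → Price = 52 ✓
PartNo=123: row 4 → Price = 47 ✓
PartNo=120: rows 5, 8, 11 → Price = 54, 54, 54 ✓
PartNo=128: row 6 → Price = 48 ✓
PartNo=112: row 7 → Price = 48 ✓
PartNo=125: rows 10, 12 → Price = 46, 46 ✓
Two rows agree on PartNo but differ on Price, so PartNo → Price does not hold.

No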